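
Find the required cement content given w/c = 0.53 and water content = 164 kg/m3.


Cement = water / (w/c)
= 164 / 0.53
= 309.4 kg/m3

309.4


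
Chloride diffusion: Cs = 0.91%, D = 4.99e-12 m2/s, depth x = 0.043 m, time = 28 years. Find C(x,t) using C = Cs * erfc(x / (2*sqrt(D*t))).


t_seconds = 28 * 365.25 * 24 * 3600 = 883612800.0 s
arg = 0.043 / (2 * sqrt(4.99e-12 * 883612800.0))
= 0.3238
erfc(0.3238) = 0.647
C = 0.91 * 0.647 = 0.5888%

0.5888


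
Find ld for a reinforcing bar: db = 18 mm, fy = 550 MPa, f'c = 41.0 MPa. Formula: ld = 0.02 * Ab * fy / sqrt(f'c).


Ab = pi * 18^2 / 4 = 254.469 mm2
ld = 0.02 * 254.469 * 550 / sqrt(41.0)
= 437.2 mm

437.2


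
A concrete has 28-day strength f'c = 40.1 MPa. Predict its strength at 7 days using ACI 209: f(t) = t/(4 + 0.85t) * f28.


f(7) = 7 / (4 + 0.85 * 7) * 40.1
= 7 / 9.95 * 40.1
= 28.21 MPa

28.21


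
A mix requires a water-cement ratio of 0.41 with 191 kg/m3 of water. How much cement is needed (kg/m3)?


Cement = water / (w/c)
= 191 / 0.41
= 465.9 kg/m3

465.9


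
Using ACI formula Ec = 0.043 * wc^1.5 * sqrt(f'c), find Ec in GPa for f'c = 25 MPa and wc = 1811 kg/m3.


Ec = 0.043 * 1811^1.5 * sqrt(25) / 1000
= 16.57 GPa

16.57


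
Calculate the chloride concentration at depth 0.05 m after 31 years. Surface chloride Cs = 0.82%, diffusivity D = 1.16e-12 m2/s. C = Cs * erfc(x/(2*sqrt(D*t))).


t_seconds = 31 * 365.25 * 24 * 3600 = 978285600.0 s
arg = 0.05 / (2 * sqrt(1.16e-12 * 978285600.0))
= 0.7421
erfc(0.7421) = 0.2939
C = 0.82 * 0.2939 = 0.241%

0.241


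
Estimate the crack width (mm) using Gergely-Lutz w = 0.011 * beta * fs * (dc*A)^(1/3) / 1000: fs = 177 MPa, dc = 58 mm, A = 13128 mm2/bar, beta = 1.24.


w = 0.011 * beta * fs * (dc * A)^(1/3) / 1000
= 0.011 * 1.24 * 177 * (58 * 13128)^(1/3) / 1000
= 0.22 mm

0.22


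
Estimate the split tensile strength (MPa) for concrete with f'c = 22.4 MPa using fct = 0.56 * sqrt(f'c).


fct = 0.56 * sqrt(22.4)
= 0.56 * 4.733
= 2.65 MPa

2.65


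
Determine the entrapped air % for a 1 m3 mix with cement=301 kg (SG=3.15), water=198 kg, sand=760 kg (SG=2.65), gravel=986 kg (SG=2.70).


Vol cement = 301 / (3.15 * 1000) = 0.095556 m3
Vol water = 198 / 1000 = 0.198 m3
Vol sand = 760 / (2.65 * 1000) = 0.286792 m3
Vol gravel = 986 / (2.70 * 1000) = 0.365185 m3
Total solid + water volume = 0.945533 m3
Air = (1 - 0.945533) * 100 = 5.45%

5.45


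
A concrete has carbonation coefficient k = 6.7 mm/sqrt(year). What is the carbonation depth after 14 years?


depth = k * sqrt(t)
= 6.7 * sqrt(14)
= 25.07 mm

25.07


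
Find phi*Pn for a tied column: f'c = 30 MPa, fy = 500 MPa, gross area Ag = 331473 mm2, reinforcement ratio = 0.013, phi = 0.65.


Ast = rho * Ag = 0.013 * 331473 = 4309.149 mm2
phi*Pn = 0.65 * 0.80 * (0.85 * 30 * (331473 - 4309.149) + 500 * 4309.149) / 1000
= 5458.57 kN

5458.57


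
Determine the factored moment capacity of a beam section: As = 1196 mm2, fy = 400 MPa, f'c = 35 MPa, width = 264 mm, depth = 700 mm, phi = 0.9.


a = As * fy / (0.85 * f'c * b)
= 1196 * 400 / (0.85 * 35 * 264)
= 60.9116 mm
Mn = As * fy * (d - a/2) / 10^6
= 320.3099 kN-m
phi*Mn = 0.9 * 320.3099 = 288.28 kN-m

288.28


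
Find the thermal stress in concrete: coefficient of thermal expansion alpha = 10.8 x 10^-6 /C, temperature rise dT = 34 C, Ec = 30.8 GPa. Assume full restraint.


sigma = alpha * dT * Ec
= 10.8e-6 * 34 * 30.8 * 1000
= 11.31 MPa

11.31


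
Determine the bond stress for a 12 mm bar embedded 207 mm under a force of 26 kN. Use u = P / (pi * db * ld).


u = P / (pi * db * ld)
= 26 * 1000 / (pi * 12 * 207)
= 3.332 MPa

3.332


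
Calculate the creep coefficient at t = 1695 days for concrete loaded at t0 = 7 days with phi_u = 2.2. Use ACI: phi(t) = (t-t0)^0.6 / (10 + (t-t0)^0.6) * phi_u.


dt = 1695 - 7 = 1688
phi = 1688^0.6 / (10 + 1688^0.6) * 2.2
= 1.972

1.972


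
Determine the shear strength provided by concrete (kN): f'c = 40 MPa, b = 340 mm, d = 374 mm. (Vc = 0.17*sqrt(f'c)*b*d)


Vc = 0.17 * sqrt(40) * 340 * 374 / 1000
= 136.72 kN

136.72


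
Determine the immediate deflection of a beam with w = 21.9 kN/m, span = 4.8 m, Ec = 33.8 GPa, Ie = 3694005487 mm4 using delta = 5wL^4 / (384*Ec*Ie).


Convert: L = 4.8 m = 4800 mm, Ec = 33.8 GPa = 33800 MPa
delta = 5 * 21.9 * 4800^4 / (384 * 33800 * 3694005487)
= 1.21 mm

1.21


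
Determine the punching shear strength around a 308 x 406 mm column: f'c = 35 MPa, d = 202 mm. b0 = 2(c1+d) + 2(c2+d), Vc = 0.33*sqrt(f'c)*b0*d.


b0 = 2*(308 + 202) + 2*(406 + 202) = 2236 mm
Vc = 0.33 * sqrt(35) * 2236 * 202 / 1000
= 881.8 kN

881.8


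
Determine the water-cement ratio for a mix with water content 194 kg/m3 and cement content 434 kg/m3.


w/c = water / cement
w/c = 194 / 434 = 0.447

0.447


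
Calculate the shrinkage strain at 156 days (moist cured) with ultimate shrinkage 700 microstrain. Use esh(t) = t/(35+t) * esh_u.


esh(156) = 156 / (35 + 156) * 700
= 156 / 191 * 700
= 571.7 microstrain

571.7


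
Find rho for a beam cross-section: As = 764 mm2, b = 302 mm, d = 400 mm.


rho = As / (b * d)
= 764 / (302 * 400)
= 0.0063

0.0063


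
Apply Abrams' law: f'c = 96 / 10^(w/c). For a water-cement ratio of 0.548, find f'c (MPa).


f'c = 96 / 10^0.548
= 96 / 3.532
= 27.18 MPa

27.18


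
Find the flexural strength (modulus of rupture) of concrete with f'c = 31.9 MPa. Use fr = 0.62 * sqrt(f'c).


fr = 0.62 * sqrt(31.9)
= 3.502 MPa

3.502


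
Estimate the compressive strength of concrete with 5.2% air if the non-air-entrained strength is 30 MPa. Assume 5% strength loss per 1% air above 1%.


Strength loss = (5.2 - 1) * 5 = 21.0%
f'c = 30 * (1 - 21.0/100)
= 23.7 MPa

23.7


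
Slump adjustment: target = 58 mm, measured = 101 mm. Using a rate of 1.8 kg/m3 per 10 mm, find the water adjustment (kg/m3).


Difference = 58 - 101 = -43 mm
Water adjustment = -43 * 1.8 / 10 = -7.7 kg/m3

-7.7


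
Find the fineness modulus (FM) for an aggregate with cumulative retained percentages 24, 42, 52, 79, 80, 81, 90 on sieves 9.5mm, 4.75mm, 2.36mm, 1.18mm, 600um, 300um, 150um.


FM = sum(cumulative % retained) / 100
= 448 / 100
= 4.48

4.48


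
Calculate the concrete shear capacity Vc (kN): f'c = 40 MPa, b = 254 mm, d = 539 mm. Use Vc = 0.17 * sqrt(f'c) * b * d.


Vc = 0.17 * sqrt(40) * 254 * 539 / 1000
= 147.2 kN

147.2


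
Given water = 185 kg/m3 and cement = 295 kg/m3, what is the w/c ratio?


w/c = water / cement
w/c = 185 / 295 = 0.627

0.627


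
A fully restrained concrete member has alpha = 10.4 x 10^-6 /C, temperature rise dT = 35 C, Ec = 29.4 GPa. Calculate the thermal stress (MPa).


sigma = alpha * dT * Ec
= 10.4e-6 * 35 * 29.4 * 1000
= 10.702 MPa

10.702


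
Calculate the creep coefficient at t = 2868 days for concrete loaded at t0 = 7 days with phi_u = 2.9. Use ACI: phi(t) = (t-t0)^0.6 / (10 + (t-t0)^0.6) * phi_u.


dt = 2868 - 7 = 2861
phi = 2861^0.6 / (10 + 2861^0.6) * 2.9
= 2.674

2.674


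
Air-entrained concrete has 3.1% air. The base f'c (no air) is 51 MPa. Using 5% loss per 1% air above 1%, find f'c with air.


Strength loss = (3.1 - 1) * 5 = 10.5%
f'c = 51 * (1 - 10.5/100)
= 45.65 MPa

45.65


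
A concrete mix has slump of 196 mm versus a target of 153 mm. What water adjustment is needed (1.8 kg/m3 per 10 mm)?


Difference = 153 - 196 = -43 mm
Water adjustment = -43 * 1.8 / 10 = -7.7 kg/m3

-7.7


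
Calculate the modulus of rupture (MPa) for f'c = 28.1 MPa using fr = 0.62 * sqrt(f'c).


fr = 0.62 * sqrt(28.1)
= 3.287 MPa

3.287


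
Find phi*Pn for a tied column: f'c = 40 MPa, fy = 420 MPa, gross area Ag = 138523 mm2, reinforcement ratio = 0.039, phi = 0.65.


Ast = rho * Ag = 0.039 * 138523 = 5402.397 mm2
phi*Pn = 0.65 * 0.80 * (0.85 * 40 * (138523 - 5402.397) + 420 * 5402.397) / 1000
= 3533.46 kN

3533.46


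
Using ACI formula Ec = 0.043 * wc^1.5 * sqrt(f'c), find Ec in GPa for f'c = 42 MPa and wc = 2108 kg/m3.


Ec = 0.043 * 2108^1.5 * sqrt(42) / 1000
= 26.97 GPa

26.97


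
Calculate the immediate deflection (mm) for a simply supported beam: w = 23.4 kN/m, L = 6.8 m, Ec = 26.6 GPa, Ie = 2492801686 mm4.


Convert: L = 6.8 m = 6800 mm, Ec = 26.6 GPa = 26600 MPa
delta = 5 * 23.4 * 6800^4 / (384 * 26600 * 2492801686)
= 9.82 mm

9.82


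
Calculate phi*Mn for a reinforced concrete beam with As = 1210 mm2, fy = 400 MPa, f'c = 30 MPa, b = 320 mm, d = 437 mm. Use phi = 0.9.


a = As * fy / (0.85 * f'c * b)
= 1210 * 400 / (0.85 * 30 * 320)
= 59.3137 mm
Mn = As * fy * (d - a/2) / 10^6
= 197.1541 kN-m
phi*Mn = 0.9 * 197.1541 = 177.44 kN-m

177.44


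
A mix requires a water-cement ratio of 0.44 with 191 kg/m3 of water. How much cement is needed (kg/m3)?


Cement = water / (w/c)
= 191 / 0.44
= 434.1 kg/m3

434.1


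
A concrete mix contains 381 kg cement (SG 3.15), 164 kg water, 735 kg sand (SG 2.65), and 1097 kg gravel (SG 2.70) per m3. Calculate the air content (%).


Vol cement = 381 / (3.15 * 1000) = 0.120952 m3
Vol water = 164 / 1000 = 0.164 m3
Vol sand = 735 / (2.65 * 1000) = 0.277358 m3
Vol gravel = 1097 / (2.70 * 1000) = 0.406296 m3
Total solid + water volume = 0.968607 m3
Air = (1 - 0.968607) * 100 = 3.14%

3.14


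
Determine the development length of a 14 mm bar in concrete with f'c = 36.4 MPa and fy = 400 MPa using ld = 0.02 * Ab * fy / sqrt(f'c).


Ab = pi * 14^2 / 4 = 153.938 mm2
ld = 0.02 * 153.938 * 400 / sqrt(36.4)
= 204.1 mm

204.1


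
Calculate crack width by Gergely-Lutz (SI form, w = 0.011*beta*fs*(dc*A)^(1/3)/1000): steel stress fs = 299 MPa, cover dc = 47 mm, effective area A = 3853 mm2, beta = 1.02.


w = 0.011 * beta * fs * (dc * A)^(1/3) / 1000
= 0.011 * 1.02 * 299 * (47 * 3853)^(1/3) / 1000
= 0.19 mm

0.19


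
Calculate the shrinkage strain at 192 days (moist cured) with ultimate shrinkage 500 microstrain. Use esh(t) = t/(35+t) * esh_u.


esh(192) = 192 / (35 + 192) * 500
= 192 / 227 * 500
= 422.9 microstrain

422.9


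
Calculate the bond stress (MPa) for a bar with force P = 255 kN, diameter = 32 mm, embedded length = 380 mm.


u = P / (pi * db * ld)
= 255 * 1000 / (pi * 32 * 380)
= 6.675 MPa

6.675


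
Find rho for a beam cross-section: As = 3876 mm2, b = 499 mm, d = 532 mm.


rho = As / (b * d)
= 3876 / (499 * 532)
= 0.0146

0.0146


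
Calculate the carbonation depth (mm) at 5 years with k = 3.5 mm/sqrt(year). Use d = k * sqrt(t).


depth = k * sqrt(t)
= 3.5 * sqrt(5)
= 7.83 mm

7.83


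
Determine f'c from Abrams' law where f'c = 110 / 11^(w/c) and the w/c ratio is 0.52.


f'c = 110 / 11^0.52
= 110 / 3.48
= 31.61 MPa

31.61


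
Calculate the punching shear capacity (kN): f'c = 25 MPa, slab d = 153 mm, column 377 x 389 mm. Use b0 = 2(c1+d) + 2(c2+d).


b0 = 2*(377 + 153) + 2*(389 + 153) = 2144 mm
Vc = 0.33 * sqrt(25) * 2144 * 153 / 1000
= 541.25 kN

541.25


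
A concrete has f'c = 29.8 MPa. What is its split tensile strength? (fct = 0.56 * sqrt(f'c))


fct = 0.56 * sqrt(29.8)
= 0.56 * 5.459
= 3.057 MPa

3.057


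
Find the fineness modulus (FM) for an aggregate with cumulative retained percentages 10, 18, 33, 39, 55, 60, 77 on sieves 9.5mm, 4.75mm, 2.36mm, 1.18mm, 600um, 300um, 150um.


FM = sum(cumulative % retained) / 100
= 292 / 100
= 2.92

2.92


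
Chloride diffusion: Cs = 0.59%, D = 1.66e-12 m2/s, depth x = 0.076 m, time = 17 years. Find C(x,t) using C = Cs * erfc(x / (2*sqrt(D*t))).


t_seconds = 17 * 365.25 * 24 * 3600 = 536479200.0 s
arg = 0.076 / (2 * sqrt(1.66e-12 * 536479200.0))
= 1.2734
erfc(1.2734) = 0.0717
C = 0.59 * 0.0717 = 0.0423%

0.0423


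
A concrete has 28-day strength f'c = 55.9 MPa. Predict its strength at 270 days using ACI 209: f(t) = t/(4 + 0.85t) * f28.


f(270) = 270 / (4 + 0.85 * 270) * 55.9
= 270 / 233.5 * 55.9
= 64.64 MPa

64.64


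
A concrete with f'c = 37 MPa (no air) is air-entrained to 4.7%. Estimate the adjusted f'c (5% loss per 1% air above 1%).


Strength loss = (4.7 - 1) * 5 = 18.5%
f'c = 37 * (1 - 18.5/100)
= 30.15 MPa

30.15


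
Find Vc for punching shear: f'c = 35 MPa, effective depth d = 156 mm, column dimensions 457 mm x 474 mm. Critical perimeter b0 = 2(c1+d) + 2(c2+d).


b0 = 2*(457 + 156) + 2*(474 + 156) = 2486 mm
Vc = 0.33 * sqrt(35) * 2486 * 156 / 1000
= 757.14 kN

757.14


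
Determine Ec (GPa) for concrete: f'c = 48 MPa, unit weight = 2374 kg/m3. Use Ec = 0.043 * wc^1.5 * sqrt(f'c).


Ec = 0.043 * 2374^1.5 * sqrt(48) / 1000
= 34.46 GPa

34.46


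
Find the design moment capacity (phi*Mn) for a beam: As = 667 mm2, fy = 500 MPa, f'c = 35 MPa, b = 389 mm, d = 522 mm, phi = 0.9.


a = As * fy / (0.85 * f'c * b)
= 667 * 500 / (0.85 * 35 * 389)
= 28.8177 mm
Mn = As * fy * (d - a/2) / 10^6
= 169.2816 kN-m
phi*Mn = 0.9 * 169.2816 = 152.35 kN-m

152.35


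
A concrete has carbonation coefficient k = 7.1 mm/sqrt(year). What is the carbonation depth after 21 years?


depth = k * sqrt(t)
= 7.1 * sqrt(21)
= 32.54 mm

32.54


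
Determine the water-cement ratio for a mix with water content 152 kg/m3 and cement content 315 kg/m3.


w/c = water / cement
w/c = 152 / 315 = 0.483

0.483


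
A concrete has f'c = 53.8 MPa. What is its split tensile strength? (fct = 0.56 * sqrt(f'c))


fct = 0.56 * sqrt(53.8)
= 0.56 * 7.335
= 4.108 MPa

4.108


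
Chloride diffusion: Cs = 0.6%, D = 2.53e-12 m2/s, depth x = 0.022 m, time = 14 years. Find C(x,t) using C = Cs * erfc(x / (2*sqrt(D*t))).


t_seconds = 14 * 365.25 * 24 * 3600 = 441806400.0 s
arg = 0.022 / (2 * sqrt(2.53e-12 * 441806400.0))
= 0.329
erfc(0.329) = 0.6417
C = 0.6 * 0.6417 = 0.385%

0.385


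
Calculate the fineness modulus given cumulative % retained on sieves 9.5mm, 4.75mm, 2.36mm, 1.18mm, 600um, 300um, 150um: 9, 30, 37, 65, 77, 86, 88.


FM = sum(cumulative % retained) / 100
= 392 / 100
= 3.92

3.92


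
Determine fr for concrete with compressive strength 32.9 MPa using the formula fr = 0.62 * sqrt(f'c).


fr = 0.62 * sqrt(32.9)
= 3.556 MPa

3.556


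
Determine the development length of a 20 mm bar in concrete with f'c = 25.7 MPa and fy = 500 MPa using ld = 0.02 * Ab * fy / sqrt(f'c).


Ab = pi * 20^2 / 4 = 314.159 mm2
ld = 0.02 * 314.159 * 500 / sqrt(25.7)
= 619.7 mm

619.7


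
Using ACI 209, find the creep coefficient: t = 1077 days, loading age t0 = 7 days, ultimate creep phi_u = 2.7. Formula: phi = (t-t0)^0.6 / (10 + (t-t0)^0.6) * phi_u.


dt = 1077 - 7 = 1070
phi = 1070^0.6 / (10 + 1070^0.6) * 2.7
= 2.343

2.343


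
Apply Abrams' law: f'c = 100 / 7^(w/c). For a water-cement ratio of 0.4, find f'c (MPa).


f'c = 100 / 7^0.4
= 100 / 2.178
= 45.92 MPa

45.92


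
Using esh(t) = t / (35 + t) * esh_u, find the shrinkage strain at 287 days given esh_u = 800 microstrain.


esh(287) = 287 / (35 + 287) * 800
= 287 / 322 * 800
= 713.0 microstrain

713.0


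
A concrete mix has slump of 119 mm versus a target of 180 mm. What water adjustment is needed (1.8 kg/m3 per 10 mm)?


Difference = 180 - 119 = 61 mm
Water adjustment = 61 * 1.8 / 10 = 11.0 kg/m3

11.0


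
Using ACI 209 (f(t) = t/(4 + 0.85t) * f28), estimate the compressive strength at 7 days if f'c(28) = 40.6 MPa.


f(7) = 7 / (4 + 0.85 * 7) * 40.6
= 7 / 9.95 * 40.6
= 28.56 MPa

28.56


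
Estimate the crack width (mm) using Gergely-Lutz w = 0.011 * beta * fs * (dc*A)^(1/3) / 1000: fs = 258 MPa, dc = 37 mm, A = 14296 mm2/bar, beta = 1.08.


w = 0.011 * beta * fs * (dc * A)^(1/3) / 1000
= 0.011 * 1.08 * 258 * (37 * 14296)^(1/3) / 1000
= 0.248 mm

0.248


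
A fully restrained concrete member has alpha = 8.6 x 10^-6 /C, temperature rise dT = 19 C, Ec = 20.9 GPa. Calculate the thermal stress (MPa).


sigma = alpha * dT * Ec
= 8.6e-6 * 19 * 20.9 * 1000
= 3.415 MPa

3.415


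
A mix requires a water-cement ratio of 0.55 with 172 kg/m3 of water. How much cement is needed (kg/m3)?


Cement = water / (w/c)
= 172 / 0.55
= 312.7 kg/m3

312.7


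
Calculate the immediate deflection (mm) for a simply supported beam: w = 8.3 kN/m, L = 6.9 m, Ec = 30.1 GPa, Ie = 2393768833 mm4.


Convert: L = 6.9 m = 6900 mm, Ec = 30.1 GPa = 30100 MPa
delta = 5 * 8.3 * 6900^4 / (384 * 30100 * 2393768833)
= 3.4 mm

3.4


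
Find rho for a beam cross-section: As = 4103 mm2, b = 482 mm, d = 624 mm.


rho = As / (b * d)
= 4103 / (482 * 624)
= 0.0136

0.0136


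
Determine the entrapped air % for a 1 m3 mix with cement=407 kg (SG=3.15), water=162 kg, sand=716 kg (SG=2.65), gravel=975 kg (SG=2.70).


Vol cement = 407 / (3.15 * 1000) = 0.129206 m3
Vol water = 162 / 1000 = 0.162 m3
Vol sand = 716 / (2.65 * 1000) = 0.270189 m3
Vol gravel = 975 / (2.70 * 1000) = 0.361111 m3
Total solid + water volume = 0.922506 m3
Air = (1 - 0.922506) * 100 = 7.75%

7.75


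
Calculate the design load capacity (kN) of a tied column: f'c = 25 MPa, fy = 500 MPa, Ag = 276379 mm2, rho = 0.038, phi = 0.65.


Ast = rho * Ag = 0.038 * 276379 = 10502.402 mm2
phi*Pn = 0.65 * 0.80 * (0.85 * 25 * (276379 - 10502.402) + 500 * 10502.402) / 1000
= 5668.56 kN

5668.56


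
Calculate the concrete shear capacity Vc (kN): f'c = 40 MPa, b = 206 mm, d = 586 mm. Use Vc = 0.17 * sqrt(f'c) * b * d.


Vc = 0.17 * sqrt(40) * 206 * 586 / 1000
= 129.79 kN

129.79


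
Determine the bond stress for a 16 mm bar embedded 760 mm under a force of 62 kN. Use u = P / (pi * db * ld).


u = P / (pi * db * ld)
= 62 * 1000 / (pi * 16 * 760)
= 1.623 MPa

1.623


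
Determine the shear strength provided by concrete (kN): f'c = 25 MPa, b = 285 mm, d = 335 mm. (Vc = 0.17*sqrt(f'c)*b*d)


Vc = 0.17 * sqrt(25) * 285 * 335 / 1000
= 81.15 kN

81.15


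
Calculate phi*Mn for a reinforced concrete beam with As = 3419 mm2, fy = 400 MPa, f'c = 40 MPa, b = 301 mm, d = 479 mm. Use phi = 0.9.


a = As * fy / (0.85 * f'c * b)
= 3419 * 400 / (0.85 * 40 * 301)
= 133.633 mm
Mn = As * fy * (d - a/2) / 10^6
= 563.7022 kN-m
phi*Mn = 0.9 * 563.7022 = 507.33 kN-m

507.33


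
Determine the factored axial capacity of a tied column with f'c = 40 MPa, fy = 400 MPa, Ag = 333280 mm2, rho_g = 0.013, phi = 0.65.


Ast = rho * Ag = 0.013 * 333280 = 4332.64 mm2
phi*Pn = 0.65 * 0.80 * (0.85 * 40 * (333280 - 4332.64) + 400 * 4332.64) / 1000
= 6716.98 kN

6716.98


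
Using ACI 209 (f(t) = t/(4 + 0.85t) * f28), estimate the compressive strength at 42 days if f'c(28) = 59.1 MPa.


f(42) = 42 / (4 + 0.85 * 42) * 59.1
= 42 / 39.7 * 59.1
= 62.52 MPa

62.52


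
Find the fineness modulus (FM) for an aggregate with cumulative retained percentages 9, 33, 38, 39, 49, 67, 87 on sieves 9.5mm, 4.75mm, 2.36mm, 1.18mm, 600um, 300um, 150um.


FM = sum(cumulative % retained) / 100
= 322 / 100
= 3.22

3.22


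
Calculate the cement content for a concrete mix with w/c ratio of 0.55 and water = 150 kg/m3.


Cement = water / (w/c)
= 150 / 0.55
= 272.7 kg/m3

272.7


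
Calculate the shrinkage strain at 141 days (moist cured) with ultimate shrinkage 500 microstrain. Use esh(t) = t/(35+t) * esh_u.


esh(141) = 141 / (35 + 141) * 500
= 141 / 176 * 500
= 400.6 microstrain

400.6


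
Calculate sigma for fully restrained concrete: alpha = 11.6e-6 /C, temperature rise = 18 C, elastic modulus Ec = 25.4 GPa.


sigma = alpha * dT * Ec
= 11.6e-6 * 18 * 25.4 * 1000
= 5.304 MPa

5.304


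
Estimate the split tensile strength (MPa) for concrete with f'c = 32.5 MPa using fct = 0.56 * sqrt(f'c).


fct = 0.56 * sqrt(32.5)
= 0.56 * 5.701
= 3.192 MPa

3.192


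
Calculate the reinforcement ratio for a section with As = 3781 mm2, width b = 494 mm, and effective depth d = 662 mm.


rho = As / (b * d)
= 3781 / (494 * 662)
= 0.0116

0.0116


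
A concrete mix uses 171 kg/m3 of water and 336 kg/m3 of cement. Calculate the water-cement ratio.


w/c = water / cement
w/c = 171 / 336 = 0.509

0.509


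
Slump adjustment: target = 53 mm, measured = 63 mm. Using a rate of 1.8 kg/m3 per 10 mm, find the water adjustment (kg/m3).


Difference = 53 - 63 = -10 mm
Water adjustment = -10 * 1.8 / 10 = -1.8 kg/m3

-1.8


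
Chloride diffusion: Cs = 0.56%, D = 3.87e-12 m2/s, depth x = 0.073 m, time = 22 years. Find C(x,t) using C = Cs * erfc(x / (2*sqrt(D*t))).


t_seconds = 22 * 365.25 * 24 * 3600 = 694267200.0 s
arg = 0.073 / (2 * sqrt(3.87e-12 * 694267200.0))
= 0.7042
erfc(0.7042) = 0.3193
C = 0.56 * 0.3193 = 0.1788%

0.1788


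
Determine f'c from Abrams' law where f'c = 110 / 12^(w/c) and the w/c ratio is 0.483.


f'c = 110 / 12^0.483
= 110 / 3.321
= 33.12 MPa

33.12


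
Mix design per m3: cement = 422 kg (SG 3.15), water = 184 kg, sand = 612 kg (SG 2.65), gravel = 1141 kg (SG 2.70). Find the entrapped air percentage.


Vol cement = 422 / (3.15 * 1000) = 0.133968 m3
Vol water = 184 / 1000 = 0.184 m3
Vol sand = 612 / (2.65 * 1000) = 0.230943 m3
Vol gravel = 1141 / (2.70 * 1000) = 0.422593 m3
Total solid + water volume = 0.971504 m3
Air = (1 - 0.971504) * 100 = 2.85%

2.85


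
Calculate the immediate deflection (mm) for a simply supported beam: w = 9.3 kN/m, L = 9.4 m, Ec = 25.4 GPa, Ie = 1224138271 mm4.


Convert: L = 9.4 m = 9400 mm, Ec = 25.4 GPa = 25400 MPa
delta = 5 * 9.3 * 9400^4 / (384 * 25400 * 1224138271)
= 30.41 mm

30.41


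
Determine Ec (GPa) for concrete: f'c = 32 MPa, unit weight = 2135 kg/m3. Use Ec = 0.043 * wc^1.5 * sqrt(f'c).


Ec = 0.043 * 2135^1.5 * sqrt(32) / 1000
= 24.0 GPa

24.0


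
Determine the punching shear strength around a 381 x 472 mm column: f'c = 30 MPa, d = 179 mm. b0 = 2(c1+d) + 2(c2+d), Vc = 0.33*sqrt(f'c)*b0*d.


b0 = 2*(381 + 179) + 2*(472 + 179) = 2422 mm
Vc = 0.33 * sqrt(30) * 2422 * 179 / 1000
= 783.61 kN

783.61


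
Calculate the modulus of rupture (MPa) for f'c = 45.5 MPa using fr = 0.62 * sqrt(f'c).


fr = 0.62 * sqrt(45.5)
= 4.182 MPa

4.182


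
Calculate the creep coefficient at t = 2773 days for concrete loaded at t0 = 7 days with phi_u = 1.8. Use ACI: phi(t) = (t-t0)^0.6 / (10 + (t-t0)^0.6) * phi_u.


dt = 2773 - 7 = 2766
phi = 2766^0.6 / (10 + 2766^0.6) * 1.8
= 1.657

1.657


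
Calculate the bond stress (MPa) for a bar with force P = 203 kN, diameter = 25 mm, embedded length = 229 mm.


u = P / (pi * db * ld)
= 203 * 1000 / (pi * 25 * 229)
= 11.287 MPa

11.287


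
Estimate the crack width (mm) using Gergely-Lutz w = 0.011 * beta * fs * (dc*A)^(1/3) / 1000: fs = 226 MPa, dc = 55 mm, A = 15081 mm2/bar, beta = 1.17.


w = 0.011 * beta * fs * (dc * A)^(1/3) / 1000
= 0.011 * 1.17 * 226 * (55 * 15081)^(1/3) / 1000
= 0.273 mm

0.273


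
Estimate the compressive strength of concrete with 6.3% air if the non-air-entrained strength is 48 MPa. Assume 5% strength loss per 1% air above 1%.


Strength loss = (6.3 - 1) * 5 = 26.5%
f'c = 48 * (1 - 26.5/100)
= 35.28 MPa

35.28


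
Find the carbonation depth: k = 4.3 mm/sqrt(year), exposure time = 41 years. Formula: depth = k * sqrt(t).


depth = k * sqrt(t)
= 4.3 * sqrt(41)
= 27.53 mm

27.53


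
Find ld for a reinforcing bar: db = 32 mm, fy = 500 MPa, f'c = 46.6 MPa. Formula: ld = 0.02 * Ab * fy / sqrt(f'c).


Ab = pi * 32^2 / 4 = 804.248 mm2
ld = 0.02 * 804.248 * 500 / sqrt(46.6)
= 1178.1 mm

1178.1


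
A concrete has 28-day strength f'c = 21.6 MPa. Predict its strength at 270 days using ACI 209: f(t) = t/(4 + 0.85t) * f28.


f(270) = 270 / (4 + 0.85 * 270) * 21.6
= 270 / 233.5 * 21.6
= 24.98 MPa

24.98


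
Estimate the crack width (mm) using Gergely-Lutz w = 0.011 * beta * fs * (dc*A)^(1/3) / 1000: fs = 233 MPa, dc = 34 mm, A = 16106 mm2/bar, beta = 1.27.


w = 0.011 * beta * fs * (dc * A)^(1/3) / 1000
= 0.011 * 1.27 * 233 * (34 * 16106)^(1/3) / 1000
= 0.266 mm

0.266


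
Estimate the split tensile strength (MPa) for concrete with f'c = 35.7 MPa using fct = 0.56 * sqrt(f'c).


fct = 0.56 * sqrt(35.7)
= 0.56 * 5.975
= 3.346 MPa

3.346


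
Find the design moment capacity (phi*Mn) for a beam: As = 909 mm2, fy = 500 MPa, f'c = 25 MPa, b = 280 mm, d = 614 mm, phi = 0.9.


a = As * fy / (0.85 * f'c * b)
= 909 * 500 / (0.85 * 25 * 280)
= 76.3866 mm
Mn = As * fy * (d - a/2) / 10^6
= 261.7042 kN-m
phi*Mn = 0.9 * 261.7042 = 235.53 kN-m

235.53


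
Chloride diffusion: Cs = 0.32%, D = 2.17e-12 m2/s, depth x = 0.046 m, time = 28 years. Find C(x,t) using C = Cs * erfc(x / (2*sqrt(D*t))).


t_seconds = 28 * 365.25 * 24 * 3600 = 883612800.0 s
arg = 0.046 / (2 * sqrt(2.17e-12 * 883612800.0))
= 0.5253
erfc(0.5253) = 0.4576
C = 0.32 * 0.4576 = 0.1464%

0.1464


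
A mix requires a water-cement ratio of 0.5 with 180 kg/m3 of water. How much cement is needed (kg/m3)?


Cement = water / (w/c)
= 180 / 0.5
= 360.0 kg/m3

360.0


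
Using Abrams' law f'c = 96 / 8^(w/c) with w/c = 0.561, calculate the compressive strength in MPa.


f'c = 96 / 8^0.561
= 96 / 3.211
= 29.9 MPa

29.9


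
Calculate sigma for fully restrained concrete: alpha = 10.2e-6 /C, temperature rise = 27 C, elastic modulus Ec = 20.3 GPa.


sigma = alpha * dT * Ec
= 10.2e-6 * 27 * 20.3 * 1000
= 5.591 MPa

5.591


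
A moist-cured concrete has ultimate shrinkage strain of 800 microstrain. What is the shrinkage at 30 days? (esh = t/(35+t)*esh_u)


esh(30) = 30 / (35 + 30) * 800
= 30 / 65 * 800
= 369.2 microstrain

369.2


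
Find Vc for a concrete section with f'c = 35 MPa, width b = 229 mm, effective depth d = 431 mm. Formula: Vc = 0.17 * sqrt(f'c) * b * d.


Vc = 0.17 * sqrt(35) * 229 * 431 / 1000
= 99.26 kN

99.26


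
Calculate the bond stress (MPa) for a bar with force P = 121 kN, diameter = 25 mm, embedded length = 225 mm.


u = P / (pi * db * ld)
= 121 * 1000 / (pi * 25 * 225)
= 6.847 MPa

6.847


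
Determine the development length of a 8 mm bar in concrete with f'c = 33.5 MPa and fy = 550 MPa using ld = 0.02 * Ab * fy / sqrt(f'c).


Ab = pi * 8^2 / 4 = 50.265 mm2
ld = 0.02 * 50.265 * 550 / sqrt(33.5)
= 95.5 mm

95.5


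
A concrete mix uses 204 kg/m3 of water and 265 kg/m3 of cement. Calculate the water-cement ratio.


w/c = water / cement
w/c = 204 / 265 = 0.77

0.77


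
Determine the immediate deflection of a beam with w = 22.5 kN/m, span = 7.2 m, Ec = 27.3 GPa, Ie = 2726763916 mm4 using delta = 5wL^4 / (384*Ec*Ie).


Convert: L = 7.2 m = 7200 mm, Ec = 27.3 GPa = 27300 MPa
delta = 5 * 22.5 * 7200^4 / (384 * 27300 * 2726763916)
= 10.58 mm

10.58


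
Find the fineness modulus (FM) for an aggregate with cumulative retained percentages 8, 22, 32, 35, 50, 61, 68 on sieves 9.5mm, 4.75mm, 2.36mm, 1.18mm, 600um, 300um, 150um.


FM = sum(cumulative % retained) / 100
= 276 / 100
= 2.76

2.76


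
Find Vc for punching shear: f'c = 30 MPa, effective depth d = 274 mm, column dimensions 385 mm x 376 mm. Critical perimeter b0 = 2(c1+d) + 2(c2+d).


b0 = 2*(385 + 274) + 2*(376 + 274) = 2618 mm
Vc = 0.33 * sqrt(30) * 2618 * 274 / 1000
= 1296.57 kN

1296.57


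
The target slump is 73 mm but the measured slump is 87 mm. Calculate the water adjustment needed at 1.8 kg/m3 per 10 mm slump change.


Difference = 73 - 87 = -14 mm
Water adjustment = -14 * 1.8 / 10 = -2.5 kg/m3

-2.5


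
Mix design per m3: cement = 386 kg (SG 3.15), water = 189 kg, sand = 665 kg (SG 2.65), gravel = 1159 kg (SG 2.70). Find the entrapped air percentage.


Vol cement = 386 / (3.15 * 1000) = 0.12254 m3
Vol water = 189 / 1000 = 0.189 m3
Vol sand = 665 / (2.65 * 1000) = 0.250943 m3
Vol gravel = 1159 / (2.70 * 1000) = 0.429259 m3
Total solid + water volume = 0.991742 m3
Air = (1 - 0.991742) * 100 = 0.83%

0.83


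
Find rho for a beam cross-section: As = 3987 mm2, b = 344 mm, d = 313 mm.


rho = As / (b * d)
= 3987 / (344 * 313)
= 0.037

0.037


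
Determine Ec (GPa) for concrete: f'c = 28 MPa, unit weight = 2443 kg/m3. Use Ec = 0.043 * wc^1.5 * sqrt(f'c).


Ec = 0.043 * 2443^1.5 * sqrt(28) / 1000
= 27.47 GPa

27.47


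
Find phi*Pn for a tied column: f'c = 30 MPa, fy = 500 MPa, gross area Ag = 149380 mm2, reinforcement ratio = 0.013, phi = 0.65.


Ast = rho * Ag = 0.013 * 149380 = 1941.94 mm2
phi*Pn = 0.65 * 0.80 * (0.85 * 30 * (149380 - 1941.94) + 500 * 1941.94) / 1000
= 2459.93 kN

2459.93


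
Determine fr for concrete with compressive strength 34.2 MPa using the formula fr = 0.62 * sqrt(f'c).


fr = 0.62 * sqrt(34.2)
= 3.626 MPa

3.626


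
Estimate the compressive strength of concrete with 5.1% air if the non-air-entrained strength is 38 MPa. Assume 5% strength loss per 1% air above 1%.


Strength loss = (5.1 - 1) * 5 = 20.5%
f'c = 38 * (1 - 20.5/100)
= 30.21 MPa

30.21


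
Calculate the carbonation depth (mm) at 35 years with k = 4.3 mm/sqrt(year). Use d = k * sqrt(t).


depth = k * sqrt(t)
= 4.3 * sqrt(35)
= 25.44 mm

25.44


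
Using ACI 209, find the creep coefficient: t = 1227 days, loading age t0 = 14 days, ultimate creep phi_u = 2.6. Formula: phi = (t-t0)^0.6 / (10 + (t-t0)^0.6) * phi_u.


dt = 1227 - 14 = 1213
phi = 1213^0.6 / (10 + 1213^0.6) * 2.6
= 2.278

2.278


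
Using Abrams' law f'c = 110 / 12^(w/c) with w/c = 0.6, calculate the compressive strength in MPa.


f'c = 110 / 12^0.6
= 110 / 4.441
= 24.77 MPa

24.77


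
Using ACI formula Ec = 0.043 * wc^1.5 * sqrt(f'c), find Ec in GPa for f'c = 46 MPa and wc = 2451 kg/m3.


Ec = 0.043 * 2451^1.5 * sqrt(46) / 1000
= 35.39 GPa

35.39


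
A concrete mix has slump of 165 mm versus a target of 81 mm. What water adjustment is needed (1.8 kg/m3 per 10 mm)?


Difference = 81 - 165 = -84 mm
Water adjustment = -84 * 1.8 / 10 = -15.1 kg/m3

-15.1


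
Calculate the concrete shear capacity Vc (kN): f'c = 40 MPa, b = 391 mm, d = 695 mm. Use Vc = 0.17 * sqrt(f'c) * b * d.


Vc = 0.17 * sqrt(40) * 391 * 695 / 1000
= 292.17 kN

292.17


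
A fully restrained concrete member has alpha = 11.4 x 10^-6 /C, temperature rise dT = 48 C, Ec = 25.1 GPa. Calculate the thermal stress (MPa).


sigma = alpha * dT * Ec
= 11.4e-6 * 48 * 25.1 * 1000
= 13.735 MPa

13.735


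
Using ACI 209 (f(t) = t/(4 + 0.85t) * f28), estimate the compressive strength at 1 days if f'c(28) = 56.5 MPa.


f(1) = 1 / (4 + 0.85 * 1) * 56.5
= 1 / 4.85 * 56.5
= 11.65 MPa

11.65


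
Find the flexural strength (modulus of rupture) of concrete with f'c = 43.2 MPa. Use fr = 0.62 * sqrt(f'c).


fr = 0.62 * sqrt(43.2)
= 4.075 MPa

4.075


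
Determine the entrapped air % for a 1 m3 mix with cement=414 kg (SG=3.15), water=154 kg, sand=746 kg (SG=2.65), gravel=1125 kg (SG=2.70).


Vol cement = 414 / (3.15 * 1000) = 0.131429 m3
Vol water = 154 / 1000 = 0.154 m3
Vol sand = 746 / (2.65 * 1000) = 0.281509 m3
Vol gravel = 1125 / (2.70 * 1000) = 0.416667 m3
Total solid + water volume = 0.983605 m3
Air = (1 - 0.983605) * 100 = 1.64%

1.64


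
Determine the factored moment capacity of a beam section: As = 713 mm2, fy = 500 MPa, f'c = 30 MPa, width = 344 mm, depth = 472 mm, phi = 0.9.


a = As * fy / (0.85 * f'c * b)
= 713 * 500 / (0.85 * 30 * 344)
= 40.6407 mm
Mn = As * fy * (d - a/2) / 10^6
= 161.0238 kN-m
phi*Mn = 0.9 * 161.0238 = 144.92 kN-m

144.92


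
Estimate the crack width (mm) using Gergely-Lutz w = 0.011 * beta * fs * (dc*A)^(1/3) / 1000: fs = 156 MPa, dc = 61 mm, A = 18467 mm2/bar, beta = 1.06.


w = 0.011 * beta * fs * (dc * A)^(1/3) / 1000
= 0.011 * 1.06 * 156 * (61 * 18467)^(1/3) / 1000
= 0.189 mm

0.189


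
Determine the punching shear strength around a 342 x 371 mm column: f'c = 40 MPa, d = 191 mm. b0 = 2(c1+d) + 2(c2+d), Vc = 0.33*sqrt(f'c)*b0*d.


b0 = 2*(342 + 191) + 2*(371 + 191) = 2190 mm
Vc = 0.33 * sqrt(40) * 2190 * 191 / 1000
= 873.01 kN

873.01


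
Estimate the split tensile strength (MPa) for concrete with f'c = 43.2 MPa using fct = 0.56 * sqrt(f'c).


fct = 0.56 * sqrt(43.2)
= 0.56 * 6.573
= 3.681 MPa

3.681


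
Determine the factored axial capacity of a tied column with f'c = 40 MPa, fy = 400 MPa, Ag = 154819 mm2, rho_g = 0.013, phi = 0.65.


Ast = rho * Ag = 0.013 * 154819 = 2012.647 mm2
phi*Pn = 0.65 * 0.80 * (0.85 * 40 * (154819 - 2012.647) + 400 * 2012.647) / 1000
= 3120.25 kN

3120.25


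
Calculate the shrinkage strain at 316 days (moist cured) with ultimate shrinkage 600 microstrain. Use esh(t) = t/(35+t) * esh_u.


esh(316) = 316 / (35 + 316) * 600
= 316 / 351 * 600
= 540.2 microstrain

540.2


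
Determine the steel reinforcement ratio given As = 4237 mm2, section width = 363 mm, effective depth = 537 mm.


rho = As / (b * d)
= 4237 / (363 * 537)
= 0.0217

0.0217


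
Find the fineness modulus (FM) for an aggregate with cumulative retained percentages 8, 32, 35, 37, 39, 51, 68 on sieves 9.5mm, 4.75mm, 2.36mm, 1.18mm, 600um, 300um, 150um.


FM = sum(cumulative % retained) / 100
= 270 / 100
= 2.7

2.7


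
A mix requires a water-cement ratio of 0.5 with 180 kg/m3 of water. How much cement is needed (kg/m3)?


Cement = water / (w/c)
= 180 / 0.5
= 360.0 kg/m3

360.0


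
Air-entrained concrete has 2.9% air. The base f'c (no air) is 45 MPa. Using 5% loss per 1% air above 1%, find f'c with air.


Strength loss = (2.9 - 1) * 5 = 9.5%
f'c = 45 * (1 - 9.5/100)
= 40.73 MPa

40.73


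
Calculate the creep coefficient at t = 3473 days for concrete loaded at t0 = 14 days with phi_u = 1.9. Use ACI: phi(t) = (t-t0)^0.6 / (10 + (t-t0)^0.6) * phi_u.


dt = 3473 - 14 = 3459
phi = 3459^0.6 / (10 + 3459^0.6) * 1.9
= 1.767

1.767


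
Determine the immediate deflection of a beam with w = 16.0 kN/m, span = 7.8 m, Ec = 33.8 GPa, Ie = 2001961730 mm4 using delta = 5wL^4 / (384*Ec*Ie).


Convert: L = 7.8 m = 7800 mm, Ec = 33.8 GPa = 33800 MPa
delta = 5 * 16.0 * 7800^4 / (384 * 33800 * 2001961730)
= 11.4 mm

11.4


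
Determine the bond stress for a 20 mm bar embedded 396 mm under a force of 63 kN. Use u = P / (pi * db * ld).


u = P / (pi * db * ld)
= 63 * 1000 / (pi * 20 * 396)
= 2.532 MPa

2.532


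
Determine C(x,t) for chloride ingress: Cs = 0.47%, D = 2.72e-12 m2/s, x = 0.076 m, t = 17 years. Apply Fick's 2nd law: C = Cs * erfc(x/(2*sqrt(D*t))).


t_seconds = 17 * 365.25 * 24 * 3600 = 536479200.0 s
arg = 0.076 / (2 * sqrt(2.72e-12 * 536479200.0))
= 0.9948
erfc(0.9948) = 0.1595
C = 0.47 * 0.1595 = 0.075%

0.075


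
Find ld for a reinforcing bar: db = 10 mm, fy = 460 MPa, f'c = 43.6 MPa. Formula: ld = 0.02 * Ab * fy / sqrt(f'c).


Ab = pi * 10^2 / 4 = 78.54 mm2
ld = 0.02 * 78.54 * 460 / sqrt(43.6)
= 109.4 mm

109.4


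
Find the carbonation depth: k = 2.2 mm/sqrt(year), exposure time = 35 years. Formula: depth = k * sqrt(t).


depth = k * sqrt(t)
= 2.2 * sqrt(35)
= 13.02 mm

13.02


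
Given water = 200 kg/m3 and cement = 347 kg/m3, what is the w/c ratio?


w/c = water / cement
w/c = 200 / 347 = 0.576

0.576


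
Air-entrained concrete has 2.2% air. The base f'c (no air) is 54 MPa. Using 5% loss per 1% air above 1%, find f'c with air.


Strength loss = (2.2 - 1) * 5 = 6.0%
f'c = 54 * (1 - 6.0/100)
= 50.76 MPa

50.76


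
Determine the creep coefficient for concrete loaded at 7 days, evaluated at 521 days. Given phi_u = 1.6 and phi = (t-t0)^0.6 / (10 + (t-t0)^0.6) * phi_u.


dt = 521 - 7 = 514
phi = 514^0.6 / (10 + 514^0.6) * 1.6
= 1.294

1.294


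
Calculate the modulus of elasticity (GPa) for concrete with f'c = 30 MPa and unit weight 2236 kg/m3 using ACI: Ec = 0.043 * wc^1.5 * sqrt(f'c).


Ec = 0.043 * 2236^1.5 * sqrt(30) / 1000
= 24.9 GPa

24.9


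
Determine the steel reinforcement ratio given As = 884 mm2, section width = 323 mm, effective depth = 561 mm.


rho = As / (b * d)
= 884 / (323 * 561)
= 0.0049

0.0049


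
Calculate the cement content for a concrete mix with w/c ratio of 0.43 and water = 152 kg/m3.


Cement = water / (w/c)
= 152 / 0.43
= 353.5 kg/m3

353.5


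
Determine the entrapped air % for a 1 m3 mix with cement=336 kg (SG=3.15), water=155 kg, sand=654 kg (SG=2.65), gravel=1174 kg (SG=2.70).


Vol cement = 336 / (3.15 * 1000) = 0.106667 m3
Vol water = 155 / 1000 = 0.155 m3
Vol sand = 654 / (2.65 * 1000) = 0.246792 m3
Vol gravel = 1174 / (2.70 * 1000) = 0.434815 m3
Total solid + water volume = 0.943274 m3
Air = (1 - 0.943274) * 100 = 5.67%

5.67


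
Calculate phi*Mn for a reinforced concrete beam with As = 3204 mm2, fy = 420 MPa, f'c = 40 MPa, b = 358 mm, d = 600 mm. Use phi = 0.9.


a = As * fy / (0.85 * f'c * b)
= 3204 * 420 / (0.85 * 40 * 358)
= 110.5554 mm
Mn = As * fy * (d - a/2) / 10^6
= 733.0219 kN-m
phi*Mn = 0.9 * 733.0219 = 659.72 kN-m

659.72


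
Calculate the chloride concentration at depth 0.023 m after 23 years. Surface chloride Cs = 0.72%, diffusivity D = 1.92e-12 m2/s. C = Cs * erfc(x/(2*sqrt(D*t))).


t_seconds = 23 * 365.25 * 24 * 3600 = 725824800.0 s
arg = 0.023 / (2 * sqrt(1.92e-12 * 725824800.0))
= 0.3081
erfc(0.3081) = 0.6631
C = 0.72 * 0.6631 = 0.4774%

0.4774


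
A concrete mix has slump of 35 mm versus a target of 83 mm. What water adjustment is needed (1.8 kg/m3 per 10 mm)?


Difference = 83 - 35 = 48 mm
Water adjustment = 48 * 1.8 / 10 = 8.6 kg/m3

8.6


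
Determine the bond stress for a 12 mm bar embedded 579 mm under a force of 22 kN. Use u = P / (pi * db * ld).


u = P / (pi * db * ld)
= 22 * 1000 / (pi * 12 * 579)
= 1.008 MPa

1.008


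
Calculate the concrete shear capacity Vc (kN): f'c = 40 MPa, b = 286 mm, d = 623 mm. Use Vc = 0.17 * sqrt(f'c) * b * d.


Vc = 0.17 * sqrt(40) * 286 * 623 / 1000
= 191.57 kN

191.57


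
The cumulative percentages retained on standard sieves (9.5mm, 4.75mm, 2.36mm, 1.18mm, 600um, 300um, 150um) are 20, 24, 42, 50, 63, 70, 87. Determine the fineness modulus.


FM = sum(cumulative % retained) / 100
= 356 / 100
= 3.56

3.56


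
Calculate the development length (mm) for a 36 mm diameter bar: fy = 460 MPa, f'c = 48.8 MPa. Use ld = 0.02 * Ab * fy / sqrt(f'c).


Ab = pi * 36^2 / 4 = 1017.876 mm2
ld = 0.02 * 1017.876 * 460 / sqrt(48.8)
= 1340.5 mm

1340.5


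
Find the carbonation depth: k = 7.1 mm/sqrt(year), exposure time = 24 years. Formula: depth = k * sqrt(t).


depth = k * sqrt(t)
= 7.1 * sqrt(24)
= 34.78 mm

34.78


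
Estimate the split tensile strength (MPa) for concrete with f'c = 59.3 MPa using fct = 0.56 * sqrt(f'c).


fct = 0.56 * sqrt(59.3)
= 0.56 * 7.701
= 4.312 MPa

4.312


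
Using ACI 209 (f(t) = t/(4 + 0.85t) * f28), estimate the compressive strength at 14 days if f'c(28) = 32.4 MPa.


f(14) = 14 / (4 + 0.85 * 14) * 32.4
= 14 / 15.9 * 32.4
= 28.53 MPa

28.53


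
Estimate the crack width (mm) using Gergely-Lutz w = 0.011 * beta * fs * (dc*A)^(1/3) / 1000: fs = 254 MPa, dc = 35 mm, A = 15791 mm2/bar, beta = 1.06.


w = 0.011 * beta * fs * (dc * A)^(1/3) / 1000
= 0.011 * 1.06 * 254 * (35 * 15791)^(1/3) / 1000
= 0.243 mm

0.243


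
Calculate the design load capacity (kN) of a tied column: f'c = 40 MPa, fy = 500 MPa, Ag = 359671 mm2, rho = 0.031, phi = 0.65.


Ast = rho * Ag = 0.031 * 359671 = 11149.801 mm2
phi*Pn = 0.65 * 0.80 * (0.85 * 40 * (359671 - 11149.801) + 500 * 11149.801) / 1000
= 9060.8 kN

9060.8


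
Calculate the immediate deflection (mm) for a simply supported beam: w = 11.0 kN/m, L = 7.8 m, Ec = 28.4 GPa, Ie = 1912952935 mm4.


Convert: L = 7.8 m = 7800 mm, Ec = 28.4 GPa = 28400 MPa
delta = 5 * 11.0 * 7800^4 / (384 * 28400 * 1912952935)
= 9.76 mm

9.76


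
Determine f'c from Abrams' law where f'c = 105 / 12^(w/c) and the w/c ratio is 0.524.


f'c = 105 / 12^0.524
= 105 / 3.677
= 28.56 MPa

28.56


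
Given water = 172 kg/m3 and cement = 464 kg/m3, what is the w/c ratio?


w/c = water / cement
w/c = 172 / 464 = 0.371

0.371


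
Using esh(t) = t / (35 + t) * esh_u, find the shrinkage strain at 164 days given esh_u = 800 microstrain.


esh(164) = 164 / (35 + 164) * 800
= 164 / 199 * 800
= 659.3 microstrain

659.3


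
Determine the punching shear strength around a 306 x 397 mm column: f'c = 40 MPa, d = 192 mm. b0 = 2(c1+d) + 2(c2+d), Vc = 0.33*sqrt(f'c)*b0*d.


b0 = 2*(306 + 192) + 2*(397 + 192) = 2174 mm
Vc = 0.33 * sqrt(40) * 2174 * 192 / 1000
= 871.17 kN

871.17
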